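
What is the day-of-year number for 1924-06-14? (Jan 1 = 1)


Date: June 14, 1924
Days in months 1 through 5: 152
Plus 14 days in June

Day of year: 166


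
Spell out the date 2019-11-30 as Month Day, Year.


ISO 2019-11-30 parses as year=2019, month=11, day=30
Month 11 -> November

November 30, 2019


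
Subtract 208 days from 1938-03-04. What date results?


Start: 1938-03-04, subtract 208 days
Back 4 days from March 4 reaches February 28, 1938 -> 204 left
February 1938 has 28 days -> back to January 31, 1938 -> 176 left
January 1938 has 31 days -> back to December 31, 1937 -> 145 left
December 1937 has 31 days -> back to November 30, 1937 -> 114 left
November 1937 has 30 days -> back to October 31, 1937 -> 84 left
October 1937 has 31 days -> back to September 30, 1937 -> 53 left
September 1937 has 30 days -> back to August 31, 1937 -> 23 left
August 1937: 31 - 23 = 8 -> lands on August 8

Result: 1937-08-08


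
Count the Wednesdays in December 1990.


December 1990 has 31 days
Anchor: Jan 1, 1990. With p = 1990 - 1 = 1989: (p + p//4 - p//100 + p//400) mod 7 = (1989 + 497 - 19 + 4) mod 7 = 2471 mod 7 = 0 -> Monday (Mon=0 ... Sun=6)
Days before December (Jan-Nov): 334; December 1 index = (0 + 334) mod 7 = 5 -> Saturday
First Wednesday is December 5
Wednesdays: 5, 12, 19, 26

4 Wednesdays


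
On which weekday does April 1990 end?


April 1990 has 30 days
Anchor: Jan 1, 1990. With p = 1990 - 1 = 1989: (p + p//4 - p//100 + p//400) mod 7 = (1989 + 497 - 19 + 4) mod 7 = 2471 mod 7 = 0 -> Monday (Mon=0 ... Sun=6)
Days before April (Jan-Mar): 90; April 1 index = (0 + 90) mod 7 = 6 -> Sunday
Last day offset: 30 - 1 = 29 days
Weekday index = (6 + 29) mod 7 = 0

Monday, April 30


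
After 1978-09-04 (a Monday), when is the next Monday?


Current: Monday
Target: Monday
Days ahead: 7

Next Monday: 1978-09-11


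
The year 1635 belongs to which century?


Century = (year - 1) // 100 + 1
= (1635 - 1) // 100 + 1
= 1634 // 100 + 1
= 16 + 1

17th century


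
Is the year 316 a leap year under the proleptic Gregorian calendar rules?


Gregorian leap year rule: divisible by 4, but not by 100, unless also by 400.
316 is divisible by 4 but not 100 -> leap year

Yes


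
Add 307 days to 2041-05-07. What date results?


Start: 2041-05-07, add 307 days
May 2041 has 31 days: 31 - 7 = 24 days to May 31 -> 283 left
June 2041 has 30 days -> 253 left
July 2041 has 31 days -> 222 left
August 2041 has 31 days -> 191 left
September 2041 has 30 days -> 161 left
October 2041 has 31 days -> 130 left
November 2041 has 30 days -> 100 left
December 2041 has 31 days -> 69 left
January 2042 has 31 days -> 38 left
February 2042 has 28 days -> 10 left
March 2042: 10 <= 31 -> lands on March 10

Result: 2042-03-10


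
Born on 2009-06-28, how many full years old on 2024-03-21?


Birth: 2009-06-28
Reference: 2024-03-21
Year difference: 2024 - 2009 = 15
Birthday not yet reached in 2024, subtract 1

14 years old


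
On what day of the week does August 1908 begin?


Target: August 1, 1908
Anchor: Jan 1, 1908. With p = 1908 - 1 = 1907: (p + p//4 - p//100 + p//400) mod 7 = (1907 + 476 - 19 + 4) mod 7 = 2368 mod 7 = 2 -> Wednesday (Mon=0 ... Sun=6)
Days before August (Jan-Jul): 213 days
Weekday index = (2 + 213) mod 7 = 5

Saturday


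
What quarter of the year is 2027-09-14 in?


Month: September (month 9)
Q1: Jan-Mar, Q2: Apr-Jun, Q3: Jul-Sep, Q4: Oct-Dec

Q3


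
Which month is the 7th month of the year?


Month 7 of 12

July


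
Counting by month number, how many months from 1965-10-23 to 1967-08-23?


From October 1965 to August 1967
2 years * 12 = 24 months, minus 2 months = 22

22 months


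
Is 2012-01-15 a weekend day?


Anchor: Jan 1, 2012. With p = 2012 - 1 = 2011: (p + p//4 - p//100 + p//400) mod 7 = (2011 + 502 - 20 + 5) mod 7 = 2498 mod 7 = 6 -> Sunday (Mon=0 ... Sun=6)
Day of year: 15; offset = 14
Weekday index = (6 + 14) mod 7 = 6 -> Sunday
Weekend days: Saturday, Sunday

Yes


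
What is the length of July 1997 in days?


July 1997

31 days


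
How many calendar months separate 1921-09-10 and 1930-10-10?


From September 1921 to October 1930
9 years * 12 = 108 months, plus 1 month = 109

109 months


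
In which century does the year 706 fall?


Century = (year - 1) // 100 + 1
= (706 - 1) // 100 + 1
= 705 // 100 + 1
= 7 + 1

8th century


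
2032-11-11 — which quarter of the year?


Month: November (month 11)
Q1: Jan-Mar, Q2: Apr-Jun, Q3: Jul-Sep, Q4: Oct-Dec

Q4


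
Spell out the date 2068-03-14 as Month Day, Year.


ISO 2068-03-14 parses as year=2068, month=03, day=14
Month 3 -> March

March 14, 2068


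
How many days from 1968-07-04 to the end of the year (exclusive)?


Day of year: 186 of 366
Remaining = 366 - 186

180 days


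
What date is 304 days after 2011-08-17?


Start: 2011-08-17, add 304 days
August 2011 has 31 days: 31 - 17 = 14 days to August 31 -> 290 left
September 2011 has 30 days -> 260 left
October 2011 has 31 days -> 229 left
November 2011 has 30 days -> 199 left
December 2011 has 31 days -> 168 left
January 2012 has 31 days -> 137 left
February 2012 has 29 days -> 108 left
March 2012 has 31 days -> 77 left
April 2012 has 30 days -> 47 left
May 2012 has 31 days -> 16 left
June 2012: 16 <= 30 -> lands on June 16

Result: 2012-06-16


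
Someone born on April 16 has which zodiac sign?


Date: April 16
Conventional tropical zodiac dates: Aries from March 21 onward; Taurus starts April 20
April 16 falls within the Aries range

Aries


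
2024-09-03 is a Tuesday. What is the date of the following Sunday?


Current: Tuesday
Target: Sunday
Days ahead: 5

Next Sunday: 2024-09-08


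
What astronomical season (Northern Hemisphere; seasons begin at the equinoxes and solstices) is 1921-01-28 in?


Date: January 28
Astronomical Winter (approx.; exact equinox/solstice day varies by year): December 21 to March 19
January 28 falls within the Winter window

Winter


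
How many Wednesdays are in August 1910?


August 1910 has 31 days
Anchor: Jan 1, 1910. With p = 1910 - 1 = 1909: (p + p//4 - p//100 + p//400) mod 7 = (1909 + 477 - 19 + 4) mod 7 = 2371 mod 7 = 5 -> Saturday (Mon=0 ... Sun=6)
Days before August (Jan-Jul): 212; August 1 index = (5 + 212) mod 7 = 0 -> Monday
First Wednesday is August 3
Wednesdays: 3, 10, 17, 24, 31

5 Wednesdays


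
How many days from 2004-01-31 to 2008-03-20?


From 2004-01-31 to 2008-03-20
2004-01-31: day of year = 31
2008-03-20: days before March = 31 + 29 = 60 (2008 is a leap year); day of year = 60 + 20 = 80
Rest of 2004: 366 - 31 = 335
Full years 2005 (365), 2006 (365), 2007 (365): 1095
Total = 335 + 1095 + 80 = 1510

1510 days


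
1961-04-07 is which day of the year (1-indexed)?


Date: April 7, 1961
Days in months 1 through 3: 90
Plus 7 days in April

Day of year: 97


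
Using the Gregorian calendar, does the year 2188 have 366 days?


Gregorian leap year rule: divisible by 4, but not by 100, unless also by 400.
2188 is divisible by 4 but not 100 -> leap year

Yes


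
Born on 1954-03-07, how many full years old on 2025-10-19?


Birth: 1954-03-07
Reference: 2025-10-19
Year difference: 2025 - 1954 = 71

71 years old


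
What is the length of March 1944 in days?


March 1944

31 days


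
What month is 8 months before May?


May is month 5
5 - 8 = -3; wrap: -3 + 12 = 9

September


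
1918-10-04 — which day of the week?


Date: October 4, 1918
Anchor: Jan 1, 1918. With p = 1918 - 1 = 1917: (p + p//4 - p//100 + p//400) mod 7 = (1917 + 479 - 19 + 4) mod 7 = 2381 mod 7 = 1 -> Tuesday (Mon=0 ... Sun=6)
Days before October (Jan-Sep): 273; offset = 273 + 4 - 1 = 276
Weekday index = (1 + 276) mod 7 = 4

Day of the week: Friday


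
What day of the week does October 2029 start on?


Target: October 1, 2029
Anchor: Jan 1, 2029. With p = 2029 - 1 = 2028: (p + p//4 - p//100 + p//400) mod 7 = (2028 + 507 - 20 + 5) mod 7 = 2520 mod 7 = 0 -> Monday (Mon=0 ... Sun=6)
Days before October (Jan-Sep): 273 days
Weekday index = (0 + 273) mod 7 = 0

Monday


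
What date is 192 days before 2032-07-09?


Start: 2032-07-09, subtract 192 days
Back 9 days from July 9 reaches June 30, 2032 -> 183 left
June 2032 has 30 days -> back to May 31, 2032 -> 153 left
May 2032 has 31 days -> back to April 30, 2032 -> 122 left
April 2032 has 30 days -> back to March 31, 2032 -> 92 left
March 2032 has 31 days -> back to February 29, 2032 -> 61 left
February 2032 has 29 days -> back to January 31, 2032 -> 32 left
January 2032 has 31 days -> back to December 31, 2031 -> 1 left
December 2031: 31 - 1 = 30 -> lands on December 30

Result: 2031-12-30


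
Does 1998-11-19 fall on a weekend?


Anchor: Jan 1, 1998. With p = 1998 - 1 = 1997: (p + p//4 - p//100 + p//400) mod 7 = (1997 + 499 - 19 + 4) mod 7 = 2481 mod 7 = 3 -> Thursday (Mon=0 ... Sun=6)
Day of year: 323; offset = 322
Weekday index = (3 + 322) mod 7 = 3 -> Thursday
Weekend days: Saturday, Sunday

No


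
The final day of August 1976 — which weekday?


August 1976 has 31 days
Anchor: Jan 1, 1976. With p = 1976 - 1 = 1975: (p + p//4 - p//100 + p//400) mod 7 = (1975 + 493 - 19 + 4) mod 7 = 2453 mod 7 = 3 -> Thursday (Mon=0 ... Sun=6)
Days before August (Jan-Jul): 213; August 1 index = (3 + 213) mod 7 = 6 -> Sunday
Last day offset: 31 - 1 = 30 days
Weekday index = (6 + 30) mod 7 = 1

Tuesday, August 31


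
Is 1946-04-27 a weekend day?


Anchor: Jan 1, 1946. With p = 1946 - 1 = 1945: (p + p//4 - p//100 + p//400) mod 7 = (1945 + 486 - 19 + 4) mod 7 = 2416 mod 7 = 1 -> Tuesday (Mon=0 ... Sun=6)
Day of year: 117; offset = 116
Weekday index = (1 + 116) mod 7 = 5 -> Saturday
Weekend days: Saturday, Sunday

Yes


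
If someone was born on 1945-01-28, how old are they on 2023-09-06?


Birth: 1945-01-28
Reference: 2023-09-06
Year difference: 2023 - 1945 = 78

78 years old


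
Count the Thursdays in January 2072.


January 2072 has 31 days
Anchor: Jan 1, 2072. With p = 2072 - 1 = 2071: (p + p//4 - p//100 + p//400) mod 7 = (2071 + 517 - 20 + 5) mod 7 = 2573 mod 7 = 4 -> Friday (Mon=0 ... Sun=6)
January 1 is the anchor itself -> Friday
First Thursday is January 7
Thursdays: 7, 14, 21, 28

4 Thursdays


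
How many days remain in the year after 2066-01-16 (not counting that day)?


Day of year: 16 of 365
Remaining = 365 - 16

349 days


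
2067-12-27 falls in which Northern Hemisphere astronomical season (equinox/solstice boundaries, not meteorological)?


Date: December 27
Astronomical Winter (approx.; exact equinox/solstice day varies by year): December 21 to March 19
December 27 falls within the Winter window

Winter


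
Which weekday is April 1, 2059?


Target: April 1, 2059
Anchor: Jan 1, 2059. With p = 2059 - 1 = 2058: (p + p//4 - p//100 + p//400) mod 7 = (2058 + 514 - 20 + 5) mod 7 = 2557 mod 7 = 2 -> Wednesday (Mon=0 ... Sun=6)
Days before April (Jan-Mar): 90 days
Weekday index = (2 + 90) mod 7 = 1

Tuesday


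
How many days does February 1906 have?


February 1906 (leap year: no)

28 days


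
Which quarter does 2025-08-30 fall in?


Month: August (month 8)
Q1: Jan-Mar, Q2: Apr-Jun, Q3: Jul-Sep, Q4: Oct-Dec

Q3


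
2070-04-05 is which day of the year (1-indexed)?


Date: April 5, 2070
Days in months 1 through 3: 90
Plus 5 days in April

Day of year: 95


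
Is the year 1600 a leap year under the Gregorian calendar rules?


Gregorian leap year rule: divisible by 4, but not by 100, unless also by 400.
1600 is divisible by 400 -> leap year

Yes


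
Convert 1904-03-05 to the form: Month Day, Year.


ISO 1904-03-05 parses as year=1904, month=03, day=05
Month 3 -> March

March 5, 1904


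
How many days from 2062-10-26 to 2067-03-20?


From 2062-10-26 to 2067-03-20
2062-10-26: days before October = 31 + 28 + 31 + 30 + 31 + 30 + 31 + 31 + 30 = 273 (2062 is not a leap year); day of year = 273 + 26 = 299
2067-03-20: days before March = 31 + 28 = 59 (2067 is not a leap year); day of year = 59 + 20 = 79
Rest of 2062: 365 - 299 = 66
Full years 2063 (365), 2064 (366), 2065 (365), 2066 (365): 1461
Total = 66 + 1461 + 79 = 1606

1606 days


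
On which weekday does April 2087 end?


April 2087 has 30 days
Anchor: Jan 1, 2087. With p = 2087 - 1 = 2086: (p + p//4 - p//100 + p//400) mod 7 = (2086 + 521 - 20 + 5) mod 7 = 2592 mod 7 = 2 -> Wednesday (Mon=0 ... Sun=6)
Days before April (Jan-Mar): 90; April 1 index = (2 + 90) mod 7 = 1 -> Tuesday
Last day offset: 30 - 1 = 29 days
Weekday index = (1 + 29) mod 7 = 2

Wednesday, April 30


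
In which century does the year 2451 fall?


Century = (year - 1) // 100 + 1
= (2451 - 1) // 100 + 1
= 2450 // 100 + 1
= 24 + 1

25th century


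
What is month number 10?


Month 10 of 12

October


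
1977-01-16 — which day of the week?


Date: January 16, 1977
Anchor: Jan 1, 1977. With p = 1977 - 1 = 1976: (p + p//4 - p//100 + p//400) mod 7 = (1976 + 494 - 19 + 4) mod 7 = 2455 mod 7 = 5 -> Saturday (Mon=0 ... Sun=6)
Days into year = 16 - 1 = 15
Weekday index = (5 + 15) mod 7 = 6

Day of the week: Sunday


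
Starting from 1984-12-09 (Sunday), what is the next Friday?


Current: Sunday
Target: Friday
Days ahead: 5

Next Friday: 1984-12-14


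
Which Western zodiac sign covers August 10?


Date: August 10
Conventional tropical zodiac dates: Leo from July 23 onward; Virgo starts August 23
August 10 falls within the Leo range

Leo


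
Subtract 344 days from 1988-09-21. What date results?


Start: 1988-09-21, subtract 344 days
Back 21 days from September 21 reaches August 31, 1988 -> 323 left
August 1988 has 31 days -> back to July 31, 1988 -> 292 left
July 1988 has 31 days -> back to June 30, 1988 -> 261 left
June 1988 has 30 days -> back to May 31, 1988 -> 231 left
May 1988 has 31 days -> back to April 30, 1988 -> 200 left
April 1988 has 30 days -> back to March 31, 1988 -> 170 left
March 1988 has 31 days -> back to February 29, 1988 -> 139 left
February 1988 has 29 days -> back to January 31, 1988 -> 110 left
January 1988 has 31 days -> back to December 31, 1987 -> 79 left
December 1987 has 31 days -> back to November 30, 1987 -> 48 left
November 1987 has 30 days -> back to October 31, 1987 -> 18 left
October 1987: 31 - 18 = 13 -> lands on October 13

Result: 1987-10-13


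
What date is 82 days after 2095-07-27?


Start: 2095-07-27, add 82 days
July 2095 has 31 days: 31 - 27 = 4 days to July 31 -> 78 left
August 2095 has 31 days -> 47 left
September 2095 has 30 days -> 17 left
October 2095: 17 <= 31 -> lands on October 17

Result: 2095-10-17


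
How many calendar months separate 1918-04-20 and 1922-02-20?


From April 1918 to February 1922
4 years * 12 = 48 months, minus 2 months = 46

46 months


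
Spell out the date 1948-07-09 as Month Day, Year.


ISO 1948-07-09 parses as year=1948, month=07, day=09
Month 7 -> July

July 9, 1948


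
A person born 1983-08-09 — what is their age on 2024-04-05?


Birth: 1983-08-09
Reference: 2024-04-05
Year difference: 2024 - 1983 = 41
Birthday not yet reached in 2024, subtract 1

40 years old


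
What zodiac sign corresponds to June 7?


Date: June 7
Conventional tropical zodiac dates: Gemini from May 21 onward; Cancer starts June 21
June 7 falls within the Gemini range

Gemini


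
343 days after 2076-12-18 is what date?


Start: 2076-12-18, add 343 days
December 2076 has 31 days: 31 - 18 = 13 days to December 31 -> 330 left
January 2077 has 31 days -> 299 left
February 2077 has 28 days -> 271 left
March 2077 has 31 days -> 240 left
April 2077 has 30 days -> 210 left
May 2077 has 31 days -> 179 left
June 2077 has 30 days -> 149 left
July 2077 has 31 days -> 118 left
August 2077 has 31 days -> 87 left
September 2077 has 30 days -> 57 left
October 2077 has 31 days -> 26 left
November 2077: 26 <= 30 -> lands on November 26

Result: 2077-11-26


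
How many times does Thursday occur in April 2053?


April 2053 has 30 days
Anchor: Jan 1, 2053. With p = 2053 - 1 = 2052: (p + p//4 - p//100 + p//400) mod 7 = (2052 + 513 - 20 + 5) mod 7 = 2550 mod 7 = 2 -> Wednesday (Mon=0 ... Sun=6)
Days before April (Jan-Mar): 90; April 1 index = (2 + 90) mod 7 = 1 -> Tuesday
First Thursday is April 3
Thursdays: 3, 10, 17, 24

4 Thursdays


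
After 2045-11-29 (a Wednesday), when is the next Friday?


Current: Wednesday
Target: Friday
Days ahead: 2

Next Friday: 2045-12-01


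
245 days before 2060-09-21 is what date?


Start: 2060-09-21, subtract 245 days
Back 21 days from September 21 reaches August 31, 2060 -> 224 left
August 2060 has 31 days -> back to July 31, 2060 -> 193 left
July 2060 has 31 days -> back to June 30, 2060 -> 162 left
June 2060 has 30 days -> back to May 31, 2060 -> 132 left
May 2060 has 31 days -> back to April 30, 2060 -> 101 left
April 2060 has 30 days -> back to March 31, 2060 -> 71 left
March 2060 has 31 days -> back to February 29, 2060 -> 40 left
February 2060 has 29 days -> back to January 31, 2060 -> 11 left
January 2060: 31 - 11 = 20 -> lands on January 20

Result: 2060-01-20


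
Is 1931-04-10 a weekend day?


Anchor: Jan 1, 1931. With p = 1931 - 1 = 1930: (p + p//4 - p//100 + p//400) mod 7 = (1930 + 482 - 19 + 4) mod 7 = 2397 mod 7 = 3 -> Thursday (Mon=0 ... Sun=6)
Day of year: 100; offset = 99
Weekday index = (3 + 99) mod 7 = 4 -> Friday
Weekend days: Saturday, Sunday

No


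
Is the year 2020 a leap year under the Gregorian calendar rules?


Gregorian leap year rule: divisible by 4, but not by 100, unless also by 400.
2020 is divisible by 4 but not 100 -> leap year

Yes


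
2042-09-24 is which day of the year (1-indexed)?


Date: September 24, 2042
Days in months 1 through 8: 243
Plus 24 days in September

Day of year: 267


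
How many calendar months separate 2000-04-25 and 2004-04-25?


From April 2000 to April 2004
4 years * 12 = 48 months = 48

48 months


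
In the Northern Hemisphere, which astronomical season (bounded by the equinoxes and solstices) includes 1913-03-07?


Date: March 7
Astronomical Winter (approx.; exact equinox/solstice day varies by year): December 21 to March 19
March 7 falls within the Winter window

Winter


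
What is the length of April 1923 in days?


April 1923

30 days


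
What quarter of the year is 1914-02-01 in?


Month: February (month 2)
Q1: Jan-Mar, Q2: Apr-Jun, Q3: Jul-Sep, Q4: Oct-Dec

Q1


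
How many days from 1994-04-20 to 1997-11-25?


From 1994-04-20 to 1997-11-25
1994-04-20: days before April = 31 + 28 + 31 = 90 (1994 is not a leap year); day of year = 90 + 20 = 110
1997-11-25: days before November = 31 + 28 + 31 + 30 + 31 + 30 + 31 + 31 + 30 + 31 = 304 (1997 is not a leap year); day of year = 304 + 25 = 329
Rest of 1994: 365 - 110 = 255
Full years 1995 (365), 1996 (366): 731
Total = 255 + 731 + 329 = 1315

1315 days


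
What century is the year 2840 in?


Century = (year - 1) // 100 + 1
= (2840 - 1) // 100 + 1
= 2839 // 100 + 1
= 28 + 1

29th century


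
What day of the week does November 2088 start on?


Target: November 1, 2088
Anchor: Jan 1, 2088. With p = 2088 - 1 = 2087: (p + p//4 - p//100 + p//400) mod 7 = (2087 + 521 - 20 + 5) mod 7 = 2593 mod 7 = 3 -> Thursday (Mon=0 ... Sun=6)
Days before November (Jan-Oct): 305 days
Weekday index = (3 + 305) mod 7 = 0

Monday


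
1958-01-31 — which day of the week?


Date: January 31, 1958
Anchor: Jan 1, 1958. With p = 1958 - 1 = 1957: (p + p//4 - p//100 + p//400) mod 7 = (1957 + 489 - 19 + 4) mod 7 = 2431 mod 7 = 2 -> Wednesday (Mon=0 ... Sun=6)
Days into year = 31 - 1 = 30
Weekday index = (2 + 30) mod 7 = 4

Day of the week: Friday


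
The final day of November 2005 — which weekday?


November 2005 has 30 days
Anchor: Jan 1, 2005. With p = 2005 - 1 = 2004: (p + p//4 - p//100 + p//400) mod 7 = (2004 + 501 - 20 + 5) mod 7 = 2490 mod 7 = 5 -> Saturday (Mon=0 ... Sun=6)
Days before November (Jan-Oct): 304; November 1 index = (5 + 304) mod 7 = 1 -> Tuesday
Last day offset: 30 - 1 = 29 days
Weekday index = (1 + 29) mod 7 = 2

Wednesday, November 30


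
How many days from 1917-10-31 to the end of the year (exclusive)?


Day of year: 304 of 365
Remaining = 365 - 304

61 days


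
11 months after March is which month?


March is month 3
3 + 11 = 14; wrap: 14 - 12 = 2

February


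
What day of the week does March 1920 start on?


Target: March 1, 1920
Anchor: Jan 1, 1920. With p = 1920 - 1 = 1919: (p + p//4 - p//100 + p//400) mod 7 = (1919 + 479 - 19 + 4) mod 7 = 2383 mod 7 = 3 -> Thursday (Mon=0 ... Sun=6)
Days before March (Jan-Feb): 60 days
Weekday index = (3 + 60) mod 7 = 0

Monday


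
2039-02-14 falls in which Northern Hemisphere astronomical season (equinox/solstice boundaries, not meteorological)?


Date: February 14
Astronomical Winter (approx.; exact equinox/solstice day varies by year): December 21 to March 19
February 14 falls within the Winter window

Winter


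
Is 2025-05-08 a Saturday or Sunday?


Anchor: Jan 1, 2025. With p = 2025 - 1 = 2024: (p + p//4 - p//100 + p//400) mod 7 = (2024 + 506 - 20 + 5) mod 7 = 2515 mod 7 = 2 -> Wednesday (Mon=0 ... Sun=6)
Day of year: 128; offset = 127
Weekday index = (2 + 127) mod 7 = 3 -> Thursday
Weekend days: Saturday, Sunday

No


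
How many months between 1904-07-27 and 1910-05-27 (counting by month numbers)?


From July 1904 to May 1910
6 years * 12 = 72 months, minus 2 months = 70

70 months


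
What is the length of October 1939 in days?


October 1939

31 days


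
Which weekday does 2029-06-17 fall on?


Date: June 17, 2029
Anchor: Jan 1, 2029. With p = 2029 - 1 = 2028: (p + p//4 - p//100 + p//400) mod 7 = (2028 + 507 - 20 + 5) mod 7 = 2520 mod 7 = 0 -> Monday (Mon=0 ... Sun=6)
Days before June (Jan-May): 151; offset = 151 + 17 - 1 = 167
Weekday index = (0 + 167) mod 7 = 6

Day of the week: Sunday


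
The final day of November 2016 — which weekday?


November 2016 has 30 days
Anchor: Jan 1, 2016. With p = 2016 - 1 = 2015: (p + p//4 - p//100 + p//400) mod 7 = (2015 + 503 - 20 + 5) mod 7 = 2503 mod 7 = 4 -> Friday (Mon=0 ... Sun=6)
Days before November (Jan-Oct): 305; November 1 index = (4 + 305) mod 7 = 1 -> Tuesday
Last day offset: 30 - 1 = 29 days
Weekday index = (1 + 29) mod 7 = 2

Wednesday, November 30


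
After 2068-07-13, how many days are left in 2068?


Day of year: 195 of 366
Remaining = 366 - 195

171 days


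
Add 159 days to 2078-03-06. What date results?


Start: 2078-03-06, add 159 days
March 2078 has 31 days: 31 - 6 = 25 days to March 31 -> 134 left
April 2078 has 30 days -> 104 left
May 2078 has 31 days -> 73 left
June 2078 has 30 days -> 43 left
July 2078 has 31 days -> 12 left
August 2078: 12 <= 31 -> lands on August 12

Result: 2078-08-12


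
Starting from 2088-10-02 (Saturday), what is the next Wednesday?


Current: Saturday
Target: Wednesday
Days ahead: 4

Next Wednesday: 2088-10-06


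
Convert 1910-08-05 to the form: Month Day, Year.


ISO 1910-08-05 parses as year=1910, month=08, day=05
Month 8 -> August

August 5, 1910


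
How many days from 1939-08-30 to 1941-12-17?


From 1939-08-30 to 1941-12-17
1939-08-30: days before August = 31 + 28 + 31 + 30 + 31 + 30 + 31 = 212 (1939 is not a leap year); day of year = 212 + 30 = 242
1941-12-17: days before December = 31 + 28 + 31 + 30 + 31 + 30 + 31 + 31 + 30 + 31 + 30 = 334 (1941 is not a leap year); day of year = 334 + 17 = 351
Rest of 1939: 365 - 242 = 123
Full years 1940 (366): 366
Total = 123 + 366 + 351 = 840

840 days


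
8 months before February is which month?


February is month 2
2 - 8 = -6; wrap: -6 + 12 = 6

June


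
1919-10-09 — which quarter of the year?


Month: October (month 10)
Q1: Jan-Mar, Q2: Apr-Jun, Q3: Jul-Sep, Q4: Oct-Dec

Q4


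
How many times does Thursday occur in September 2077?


September 2077 has 30 days
Anchor: Jan 1, 2077. With p = 2077 - 1 = 2076: (p + p//4 - p//100 + p//400) mod 7 = (2076 + 519 - 20 + 5) mod 7 = 2580 mod 7 = 4 -> Friday (Mon=0 ... Sun=6)
Days before September (Jan-Aug): 243; September 1 index = (4 + 243) mod 7 = 2 -> Wednesday
First Thursday is September 2
Thursdays: 2, 9, 16, 23, 30

5 Thursdays


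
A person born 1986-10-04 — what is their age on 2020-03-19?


Birth: 1986-10-04
Reference: 2020-03-19
Year difference: 2020 - 1986 = 34
Birthday not yet reached in 2020, subtract 1

33 years old


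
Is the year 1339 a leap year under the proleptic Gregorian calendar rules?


Gregorian leap year rule: divisible by 4, but not by 100, unless also by 400.
1339 is not divisible by 4 -> not a leap year

No


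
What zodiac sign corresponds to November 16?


Date: November 16
Conventional tropical zodiac dates: Scorpio from October 23 onward; Sagittarius starts November 22
November 16 falls within the Scorpio range

Scorpio


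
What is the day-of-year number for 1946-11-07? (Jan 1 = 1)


Date: November 7, 1946
Days in months 1 through 10: 304
Plus 7 days in November

Day of year: 311


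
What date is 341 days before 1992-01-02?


Start: 1992-01-02, subtract 341 days
Back 2 days from January 2 reaches December 31, 1991 -> 339 left
December 1991 has 31 days -> back to November 30, 1991 -> 308 left
November 1991 has 30 days -> back to October 31, 1991 -> 278 left
October 1991 has 31 days -> back to September 30, 1991 -> 247 left
September 1991 has 30 days -> back to August 31, 1991 -> 217 left
August 1991 has 31 days -> back to July 31, 1991 -> 186 left
July 1991 has 31 days -> back to June 30, 1991 -> 155 left
June 1991 has 30 days -> back to May 31, 1991 -> 125 left
May 1991 has 31 days -> back to April 30, 1991 -> 94 left
April 1991 has 30 days -> back to March 31, 1991 -> 64 left
March 1991 has 31 days -> back to February 28, 1991 -> 33 left
February 1991 has 28 days -> back to January 31, 1991 -> 5 left
January 1991: 31 - 5 = 26 -> lands on January 26

Result: 1991-01-26


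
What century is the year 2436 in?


Century = (year - 1) // 100 + 1
= (2436 - 1) // 100 + 1
= 2435 // 100 + 1
= 24 + 1

25th century


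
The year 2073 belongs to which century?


Century = (year - 1) // 100 + 1
= (2073 - 1) // 100 + 1
= 2072 // 100 + 1
= 20 + 1

21st century


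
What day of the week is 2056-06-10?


Date: June 10, 2056
Anchor: Jan 1, 2056. With p = 2056 - 1 = 2055: (p + p//4 - p//100 + p//400) mod 7 = (2055 + 513 - 20 + 5) mod 7 = 2553 mod 7 = 5 -> Saturday (Mon=0 ... Sun=6)
Days before June (Jan-May): 152; offset = 152 + 10 - 1 = 161
Weekday index = (5 + 161) mod 7 = 5

Day of the week: Saturday


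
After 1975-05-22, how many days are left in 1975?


Day of year: 142 of 365
Remaining = 365 - 142

223 days


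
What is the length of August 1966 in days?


August 1966

31 days


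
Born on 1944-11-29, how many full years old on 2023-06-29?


Birth: 1944-11-29
Reference: 2023-06-29
Year difference: 2023 - 1944 = 79
Birthday not yet reached in 2023, subtract 1

78 years old


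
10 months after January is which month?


January is month 1
1 + 10 = 11

November


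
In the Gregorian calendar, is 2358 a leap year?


Gregorian leap year rule: divisible by 4, but not by 100, unless also by 400.
2358 is not divisible by 4 -> not a leap year

No


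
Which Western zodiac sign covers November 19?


Date: November 19
Conventional tropical zodiac dates: Scorpio from October 23 onward; Sagittarius starts November 22
November 19 falls within the Scorpio range

Scorpio


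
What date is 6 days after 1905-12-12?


Start: 1905-12-12, add 6 days
December 1905 has 31 days; 12 + 6 = 18 stays within December

Result: 1905-12-18


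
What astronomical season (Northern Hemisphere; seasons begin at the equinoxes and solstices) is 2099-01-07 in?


Date: January 7
Astronomical Winter (approx.; exact equinox/solstice day varies by year): December 21 to March 19
January 7 falls within the Winter window

Winter


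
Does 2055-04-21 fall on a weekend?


Anchor: Jan 1, 2055. With p = 2055 - 1 = 2054: (p + p//4 - p//100 + p//400) mod 7 = (2054 + 513 - 20 + 5) mod 7 = 2552 mod 7 = 4 -> Friday (Mon=0 ... Sun=6)
Day of year: 111; offset = 110
Weekday index = (4 + 110) mod 7 = 2 -> Wednesday
Weekend days: Saturday, Sunday

No


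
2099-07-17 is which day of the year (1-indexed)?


Date: July 17, 2099
Days in months 1 through 6: 181
Plus 17 days in July

Day of year: 198


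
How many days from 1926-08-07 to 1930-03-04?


From 1926-08-07 to 1930-03-04
1926-08-07: days before August = 31 + 28 + 31 + 30 + 31 + 30 + 31 = 212 (1926 is not a leap year); day of year = 212 + 7 = 219
1930-03-04: days before March = 31 + 28 = 59 (1930 is not a leap year); day of year = 59 + 4 = 63
Rest of 1926: 365 - 219 = 146
Full years 1927 (365), 1928 (366), 1929 (365): 1096
Total = 146 + 1096 + 63 = 1305

1305 days


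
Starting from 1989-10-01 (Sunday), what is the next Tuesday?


Current: Sunday
Target: Tuesday
Days ahead: 2

Next Tuesday: 1989-10-03


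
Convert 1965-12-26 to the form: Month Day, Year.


ISO 1965-12-26 parses as year=1965, month=12, day=26
Month 12 -> December

December 26, 1965


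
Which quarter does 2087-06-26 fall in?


Month: June (month 6)
Q1: Jan-Mar, Q2: Apr-Jun, Q3: Jul-Sep, Q4: Oct-Dec

Q2


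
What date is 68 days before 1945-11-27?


Start: 1945-11-27, subtract 68 days
Back 27 days from November 27 reaches October 31, 1945 -> 41 left
October 1945 has 31 days -> back to September 30, 1945 -> 10 left
September 1945: 30 - 10 = 20 -> lands on September 20

Result: 1945-09-20


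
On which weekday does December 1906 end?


December 1906 has 31 days
Anchor: Jan 1, 1906. With p = 1906 - 1 = 1905: (p + p//4 - p//100 + p//400) mod 7 = (1905 + 476 - 19 + 4) mod 7 = 2366 mod 7 = 0 -> Monday (Mon=0 ... Sun=6)
Days before December (Jan-Nov): 334; December 1 index = (0 + 334) mod 7 = 5 -> Saturday
Last day offset: 31 - 1 = 30 days
Weekday index = (5 + 30) mod 7 = 0

Monday, December 31


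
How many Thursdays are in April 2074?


April 2074 has 30 days
Anchor: Jan 1, 2074. With p = 2074 - 1 = 2073: (p + p//4 - p//100 + p//400) mod 7 = (2073 + 518 - 20 + 5) mod 7 = 2576 mod 7 = 0 -> Monday (Mon=0 ... Sun=6)
Days before April (Jan-Mar): 90; April 1 index = (0 + 90) mod 7 = 6 -> Sunday
First Thursday is April 5
Thursdays: 5, 12, 19, 26

4 Thursdays


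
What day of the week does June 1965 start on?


Target: June 1, 1965
Anchor: Jan 1, 1965. With p = 1965 - 1 = 1964: (p + p//4 - p//100 + p//400) mod 7 = (1964 + 491 - 19 + 4) mod 7 = 2440 mod 7 = 4 -> Friday (Mon=0 ... Sun=6)
Days before June (Jan-May): 151 days
Weekday index = (4 + 151) mod 7 = 1

Tuesday


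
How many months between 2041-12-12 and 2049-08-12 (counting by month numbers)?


From December 2041 to August 2049
8 years * 12 = 96 months, minus 4 months = 92

92 months


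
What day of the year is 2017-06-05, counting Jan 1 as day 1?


Date: June 5, 2017
Days in months 1 through 5: 151
Plus 5 days in June

Day of year: 156


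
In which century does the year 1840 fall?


Century = (year - 1) // 100 + 1
= (1840 - 1) // 100 + 1
= 1839 // 100 + 1
= 18 + 1

19th century


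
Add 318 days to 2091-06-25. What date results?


Start: 2091-06-25, add 318 days
June 2091 has 30 days: 30 - 25 = 5 days to June 30 -> 313 left
July 2091 has 31 days -> 282 left
August 2091 has 31 days -> 251 left
September 2091 has 30 days -> 221 left
October 2091 has 31 days -> 190 left
November 2091 has 30 days -> 160 left
December 2091 has 31 days -> 129 left
January 2092 has 31 days -> 98 left
February 2092 has 29 days -> 69 left
March 2092 has 31 days -> 38 left
April 2092 has 30 days -> 8 left
May 2092: 8 <= 31 -> lands on May 8

Result: 2092-05-08


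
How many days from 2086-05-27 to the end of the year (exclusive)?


Day of year: 147 of 365
Remaining = 365 - 147

218 days


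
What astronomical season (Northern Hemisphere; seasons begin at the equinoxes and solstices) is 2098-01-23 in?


Date: January 23
Astronomical Winter (approx.; exact equinox/solstice day varies by year): December 21 to March 19
January 23 falls within the Winter window

Winter


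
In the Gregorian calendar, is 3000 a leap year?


Gregorian leap year rule: divisible by 4, but not by 100, unless also by 400.
3000 is divisible by 100 but not 400 -> not a leap year

No


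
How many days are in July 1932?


July 1932

31 days


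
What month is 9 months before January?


January is month 1
1 - 9 = -8; wrap: -8 + 12 = 4

April


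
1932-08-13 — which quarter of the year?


Month: August (month 8)
Q1: Jan-Mar, Q2: Apr-Jun, Q3: Jul-Sep, Q4: Oct-Dec

Q3


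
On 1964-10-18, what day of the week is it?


Date: October 18, 1964
Anchor: Jan 1, 1964. With p = 1964 - 1 = 1963: (p + p//4 - p//100 + p//400) mod 7 = (1963 + 490 - 19 + 4) mod 7 = 2438 mod 7 = 2 -> Wednesday (Mon=0 ... Sun=6)
Days before October (Jan-Sep): 274; offset = 274 + 18 - 1 = 291
Weekday index = (2 + 291) mod 7 = 6

Day of the week: Sunday


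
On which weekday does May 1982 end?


May 1982 has 31 days
Anchor: Jan 1, 1982. With p = 1982 - 1 = 1981: (p + p//4 - p//100 + p//400) mod 7 = (1981 + 495 - 19 + 4) mod 7 = 2461 mod 7 = 4 -> Friday (Mon=0 ... Sun=6)
Days before May (Jan-Apr): 120; May 1 index = (4 + 120) mod 7 = 5 -> Saturday
Last day offset: 31 - 1 = 30 days
Weekday index = (5 + 30) mod 7 = 0

Monday, May 31


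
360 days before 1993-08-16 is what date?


Start: 1993-08-16, subtract 360 days
Back 16 days from August 16 reaches July 31, 1993 -> 344 left
July 1993 has 31 days -> back to June 30, 1993 -> 313 left
June 1993 has 30 days -> back to May 31, 1993 -> 283 left
May 1993 has 31 days -> back to April 30, 1993 -> 252 left
April 1993 has 30 days -> back to March 31, 1993 -> 222 left
March 1993 has 31 days -> back to February 28, 1993 -> 191 left
February 1993 has 28 days -> back to January 31, 1993 -> 163 left
January 1993 has 31 days -> back to December 31, 1992 -> 132 left
December 1992 has 31 days -> back to November 30, 1992 -> 101 left
November 1992 has 30 days -> back to October 31, 1992 -> 71 left
October 1992 has 31 days -> back to September 30, 1992 -> 40 left
September 1992 has 30 days -> back to August 31, 1992 -> 10 left
August 1992: 31 - 10 = 21 -> lands on August 21

Result: 1992-08-21


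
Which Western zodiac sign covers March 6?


Date: March 6
Conventional tropical zodiac dates: Pisces from February 19 onward; Aries starts March 21
March 6 falls within the Pisces range

Pisces


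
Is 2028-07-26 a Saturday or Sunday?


Anchor: Jan 1, 2028. With p = 2028 - 1 = 2027: (p + p//4 - p//100 + p//400) mod 7 = (2027 + 506 - 20 + 5) mod 7 = 2518 mod 7 = 5 -> Saturday (Mon=0 ... Sun=6)
Day of year: 208; offset = 207
Weekday index = (5 + 207) mod 7 = 2 -> Wednesday
Weekend days: Saturday, Sunday

No


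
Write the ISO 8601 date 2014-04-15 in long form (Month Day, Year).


ISO 2014-04-15 parses as year=2014, month=04, day=15
Month 4 -> April

April 15, 2014


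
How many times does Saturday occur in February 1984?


February 1984 has 29 days
Anchor: Jan 1, 1984. With p = 1984 - 1 = 1983: (p + p//4 - p//100 + p//400) mod 7 = (1983 + 495 - 19 + 4) mod 7 = 2463 mod 7 = 6 -> Sunday (Mon=0 ... Sun=6)
Days before February (Jan): 31; February 1 index = (6 + 31) mod 7 = 2 -> Wednesday
First Saturday is February 4
Saturdays: 4, 11, 18, 25

4 Saturdays


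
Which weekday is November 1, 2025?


Target: November 1, 2025
Anchor: Jan 1, 2025. With p = 2025 - 1 = 2024: (p + p//4 - p//100 + p//400) mod 7 = (2024 + 506 - 20 + 5) mod 7 = 2515 mod 7 = 2 -> Wednesday (Mon=0 ... Sun=6)
Days before November (Jan-Oct): 304 days
Weekday index = (2 + 304) mod 7 = 5

Saturday


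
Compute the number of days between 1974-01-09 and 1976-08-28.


From 1974-01-09 to 1976-08-28
1974-01-09: day of year = 9
1976-08-28: days before August = 31 + 29 + 31 + 30 + 31 + 30 + 31 = 213 (1976 is a leap year); day of year = 213 + 28 = 241
Rest of 1974: 365 - 9 = 356
Full years 1975 (365): 365
Total = 356 + 365 + 241 = 962

962 days


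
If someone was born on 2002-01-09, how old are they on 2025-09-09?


Birth: 2002-01-09
Reference: 2025-09-09
Year difference: 2025 - 2002 = 23

23 years old


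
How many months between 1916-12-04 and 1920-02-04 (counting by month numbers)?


From December 1916 to February 1920
4 years * 12 = 48 months, minus 10 months = 38

38 months


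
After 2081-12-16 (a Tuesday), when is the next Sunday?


Current: Tuesday
Target: Sunday
Days ahead: 5

Next Sunday: 2081-12-21


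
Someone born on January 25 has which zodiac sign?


Date: January 25
Conventional tropical zodiac dates: Aquarius from January 20 onward; Pisces starts February 19
January 25 falls within the Aquarius range

Aquarius


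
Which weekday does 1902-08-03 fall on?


Date: August 3, 1902
Anchor: Jan 1, 1902. With p = 1902 - 1 = 1901: (p + p//4 - p//100 + p//400) mod 7 = (1901 + 475 - 19 + 4) mod 7 = 2361 mod 7 = 2 -> Wednesday (Mon=0 ... Sun=6)
Days before August (Jan-Jul): 212; offset = 212 + 3 - 1 = 214
Weekday index = (2 + 214) mod 7 = 6

Day of the week: Sunday


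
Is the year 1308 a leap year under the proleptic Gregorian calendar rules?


Gregorian leap year rule: divisible by 4, but not by 100, unless also by 400.
1308 is divisible by 4 but not 100 -> leap year

Yes


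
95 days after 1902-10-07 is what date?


Start: 1902-10-07, add 95 days
October 1902 has 31 days: 31 - 7 = 24 days to October 31 -> 71 left
November 1902 has 30 days -> 41 left
December 1902 has 31 days -> 10 left
January 1903: 10 <= 31 -> lands on January 10

Result: 1903-01-10


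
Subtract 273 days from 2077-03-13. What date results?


Start: 2077-03-13, subtract 273 days
Back 13 days from March 13 reaches February 28, 2077 -> 260 left
February 2077 has 28 days -> back to January 31, 2077 -> 232 left
January 2077 has 31 days -> back to December 31, 2076 -> 201 left
December 2076 has 31 days -> back to November 30, 2076 -> 170 left
November 2076 has 30 days -> back to October 31, 2076 -> 140 left
October 2076 has 31 days -> back to September 30, 2076 -> 109 left
September 2076 has 30 days -> back to August 31, 2076 -> 79 left
August 2076 has 31 days -> back to July 31, 2076 -> 48 left
July 2076 has 31 days -> back to June 30, 2076 -> 17 left
June 2076: 30 - 17 = 13 -> lands on June 13

Result: 2076-06-13


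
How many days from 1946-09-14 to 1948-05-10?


From 1946-09-14 to 1948-05-10
1946-09-14: days before September = 31 + 28 + 31 + 30 + 31 + 30 + 31 + 31 = 243 (1946 is not a leap year); day of year = 243 + 14 = 257
1948-05-10: days before May = 31 + 29 + 31 + 30 = 121 (1948 is a leap year); day of year = 121 + 10 = 131
Rest of 1946: 365 - 257 = 108
Full years 1947 (365): 365
Total = 108 + 365 + 131 = 604

604 days


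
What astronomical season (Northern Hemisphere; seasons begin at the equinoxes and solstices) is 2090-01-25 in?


Date: January 25
Astronomical Winter (approx.; exact equinox/solstice day varies by year): December 21 to March 19
January 25 falls within the Winter window

Winter


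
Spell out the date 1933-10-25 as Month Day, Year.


ISO 1933-10-25 parses as year=1933, month=10, day=25
Month 10 -> October

October 25, 1933


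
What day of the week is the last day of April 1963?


April 1963 has 30 days
Anchor: Jan 1, 1963. With p = 1963 - 1 = 1962: (p + p//4 - p//100 + p//400) mod 7 = (1962 + 490 - 19 + 4) mod 7 = 2437 mod 7 = 1 -> Tuesday (Mon=0 ... Sun=6)
Days before April (Jan-Mar): 90; April 1 index = (1 + 90) mod 7 = 0 -> Monday
Last day offset: 30 - 1 = 29 days
Weekday index = (0 + 29) mod 7 = 1

Tuesday, April 30


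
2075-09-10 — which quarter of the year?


Month: September (month 9)
Q1: Jan-Mar, Q2: Apr-Jun, Q3: Jul-Sep, Q4: Oct-Dec

Q3


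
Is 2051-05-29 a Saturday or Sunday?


Anchor: Jan 1, 2051. With p = 2051 - 1 = 2050: (p + p//4 - p//100 + p//400) mod 7 = (2050 + 512 - 20 + 5) mod 7 = 2547 mod 7 = 6 -> Sunday (Mon=0 ... Sun=6)
Day of year: 149; offset = 148
Weekday index = (6 + 148) mod 7 = 0 -> Monday
Weekend days: Saturday, Sunday

No
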